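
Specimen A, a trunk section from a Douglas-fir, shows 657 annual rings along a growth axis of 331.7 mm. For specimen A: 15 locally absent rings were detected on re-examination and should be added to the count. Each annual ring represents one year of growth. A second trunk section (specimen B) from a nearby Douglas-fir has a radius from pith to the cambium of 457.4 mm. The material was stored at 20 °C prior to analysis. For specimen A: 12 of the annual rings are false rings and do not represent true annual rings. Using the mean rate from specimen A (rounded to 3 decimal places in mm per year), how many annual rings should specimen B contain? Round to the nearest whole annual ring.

909 annual rings

Specimen A: adjusted count: 657 − 12 + 15 = 660 annual rings.
A: 331.7 mm over 660 years gives 331.7 / 660 ≈ 0.503 mm/yr.
For B, 457.4 / 0.503 = 909.34 years ≈ 909 annual rings.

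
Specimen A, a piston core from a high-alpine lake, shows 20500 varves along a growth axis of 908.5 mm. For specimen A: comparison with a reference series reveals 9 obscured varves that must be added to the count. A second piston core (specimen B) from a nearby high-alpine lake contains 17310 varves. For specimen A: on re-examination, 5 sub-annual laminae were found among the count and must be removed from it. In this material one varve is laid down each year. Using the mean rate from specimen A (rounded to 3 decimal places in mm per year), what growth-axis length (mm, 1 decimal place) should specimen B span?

Specimen A: adjusted count: 20500 − 5 + 9 = 20504 varves.
A: 908.5 mm over 20504 years gives 908.5 / 20504 ≈ 0.044 mm/year.
For B, 0.044 mm/year × 17310 years = 761.6 mm.

761.6 mm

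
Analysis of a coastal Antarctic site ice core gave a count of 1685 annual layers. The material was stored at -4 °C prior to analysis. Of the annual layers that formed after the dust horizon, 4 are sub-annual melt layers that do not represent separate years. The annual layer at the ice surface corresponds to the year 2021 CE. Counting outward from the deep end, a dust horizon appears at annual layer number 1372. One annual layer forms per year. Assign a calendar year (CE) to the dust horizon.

1712 CE

The dust horizon sits at annual layer 1372 from the deep end, so 1685 − 1372 = 313 annual layers formed after it.
Excluding 4 false annual layers: 313 − 4 = 309.
2021 − 309 = 1712 CE.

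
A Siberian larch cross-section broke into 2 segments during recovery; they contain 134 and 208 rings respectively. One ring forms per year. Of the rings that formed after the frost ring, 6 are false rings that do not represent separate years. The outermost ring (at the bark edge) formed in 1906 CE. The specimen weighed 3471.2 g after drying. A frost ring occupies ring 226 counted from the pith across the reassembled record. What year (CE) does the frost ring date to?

1796 CE

Total rings = 134 + 208 = 342.
The frost ring sits at ring 226 from the pith, so 342 − 226 = 116 rings formed after it.
Excluding 6 false rings: 116 − 6 = 110.
The ring at the bark edge is 1906 CE, so the frost ring dates to 1906 − 110 = 1796 CE.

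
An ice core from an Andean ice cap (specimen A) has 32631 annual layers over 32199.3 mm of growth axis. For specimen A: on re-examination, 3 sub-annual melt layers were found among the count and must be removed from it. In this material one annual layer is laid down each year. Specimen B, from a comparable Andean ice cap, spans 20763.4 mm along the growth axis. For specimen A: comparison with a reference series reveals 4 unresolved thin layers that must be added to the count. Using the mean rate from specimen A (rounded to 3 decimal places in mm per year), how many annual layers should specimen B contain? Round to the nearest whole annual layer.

Specimen A: correcting the raw count gives 32631 − 3 + 4 = 32632 true annual layers.
A: 32199.3 mm over 32632 years gives 32199.3 / 32632 ≈ 0.987 mm/yr.
B spans 20763.4 / 0.987 = 21036.88 years ≈ 21037 annual layers.

21037 annual layers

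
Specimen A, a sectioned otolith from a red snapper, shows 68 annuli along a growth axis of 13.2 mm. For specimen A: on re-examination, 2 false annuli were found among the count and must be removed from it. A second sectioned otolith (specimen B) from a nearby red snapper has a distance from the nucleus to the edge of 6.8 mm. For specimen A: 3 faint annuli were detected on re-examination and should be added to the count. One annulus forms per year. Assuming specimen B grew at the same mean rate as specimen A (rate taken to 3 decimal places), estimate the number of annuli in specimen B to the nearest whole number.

36 annuli

Specimen A: true annulus count = 68 − 2 + 3 = 69.
A: Extension rate ≈ 13.2 / 69 = 0.191 mm/yr.
B spans 6.8 / 0.191 = 35.60 years ≈ 36 annuli.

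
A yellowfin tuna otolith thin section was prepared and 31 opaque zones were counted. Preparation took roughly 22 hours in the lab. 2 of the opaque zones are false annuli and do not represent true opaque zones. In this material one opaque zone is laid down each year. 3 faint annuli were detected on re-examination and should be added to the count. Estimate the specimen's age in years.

32 yr

After corrections the count is 31 − 2 + 3 = 32 opaque zones.
At one opaque zone per year, that is 32 years.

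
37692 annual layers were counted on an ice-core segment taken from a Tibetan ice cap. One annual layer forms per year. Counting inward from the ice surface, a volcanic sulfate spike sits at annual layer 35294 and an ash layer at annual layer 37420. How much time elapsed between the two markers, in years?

Separation: 37420 − 35294 = 2126 annual layers.
At one annual layer per year, 2126 years elapsed between them.

2126 yr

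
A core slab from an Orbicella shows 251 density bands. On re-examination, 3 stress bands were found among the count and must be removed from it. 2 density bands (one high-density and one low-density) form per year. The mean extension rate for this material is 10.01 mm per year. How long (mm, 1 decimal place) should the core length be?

1241.2 mm

Correcting the raw count gives 251 − 3 = 248 true density bands.
With 2 density bands per year, 248 / 2 = 124 years.
Length ≈ 10.01 × 124 = 1241.2 mm.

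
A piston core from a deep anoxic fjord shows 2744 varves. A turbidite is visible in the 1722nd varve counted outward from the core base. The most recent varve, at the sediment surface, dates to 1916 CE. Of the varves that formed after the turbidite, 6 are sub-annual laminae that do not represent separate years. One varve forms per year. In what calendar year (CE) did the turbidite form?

900 CE

Between varve 1722 and the sediment surface there are 2744 − 1722 = 1022 varves.
Removing the 6 false varves leaves 1022 − 6 = 1016 true varves beyond the turbidite.
1916 − 1016 = 900 CE.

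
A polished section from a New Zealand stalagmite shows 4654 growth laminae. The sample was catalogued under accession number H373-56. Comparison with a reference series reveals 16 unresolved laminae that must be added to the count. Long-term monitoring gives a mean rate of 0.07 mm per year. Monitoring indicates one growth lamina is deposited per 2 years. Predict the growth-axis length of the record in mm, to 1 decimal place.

Correcting the raw count gives 4654 + 16 = 4670 true growth laminae.
At 2 years per growth lamina, 4670 × 2 = 9340 years.
Predicted length = 0.07 mm/year × 9340 years = 653.8 mm.

653.8 mm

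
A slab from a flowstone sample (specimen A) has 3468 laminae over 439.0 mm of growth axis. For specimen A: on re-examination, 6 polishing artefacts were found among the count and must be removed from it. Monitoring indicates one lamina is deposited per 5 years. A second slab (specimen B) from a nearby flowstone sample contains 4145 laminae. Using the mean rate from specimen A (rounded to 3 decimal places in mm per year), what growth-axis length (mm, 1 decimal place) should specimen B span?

518.1 mm

Specimen A: correcting the raw count gives 3468 − 6 = 3462 true laminae.
Specimen A: multiplying by 5 years per lamina: 3462 × 5 = 17310 years.
A: 439.0 mm over 17310 years gives 439.0 / 17310 ≈ 0.025 mm/yr.
Specimen B: multiplying by 5 years per lamina: 4145 × 5 = 20725 years. B's length ≈ 0.025 × 20725 = 518.1 mm.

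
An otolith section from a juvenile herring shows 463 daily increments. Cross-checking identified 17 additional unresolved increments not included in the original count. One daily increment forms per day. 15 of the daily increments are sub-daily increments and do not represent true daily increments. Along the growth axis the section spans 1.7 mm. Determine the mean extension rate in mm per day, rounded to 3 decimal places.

0.004 mm per day

Adjusted count: 463 − 15 + 17 = 465 daily increments.
Extension rate ≈ 1.7 / 465 = 0.004 mm per day.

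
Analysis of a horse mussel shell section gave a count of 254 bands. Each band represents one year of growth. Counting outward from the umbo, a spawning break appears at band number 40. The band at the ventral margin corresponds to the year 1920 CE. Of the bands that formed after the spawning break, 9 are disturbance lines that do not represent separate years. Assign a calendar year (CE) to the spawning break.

The spawning break sits at band 40 from the umbo, so 254 − 40 = 214 bands formed after it.
Excluding 9 false bands: 214 − 9 = 205.
The band at the ventral margin is 1920 CE, so the spawning break dates to 1920 − 205 = 1715 CE.

1715 CE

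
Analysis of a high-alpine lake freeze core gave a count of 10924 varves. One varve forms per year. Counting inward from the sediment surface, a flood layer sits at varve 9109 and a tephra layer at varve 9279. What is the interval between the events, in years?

170 years

9279 − 9109 = 170 varves lie between the two events.
At one varve per year, 170 years elapsed between them.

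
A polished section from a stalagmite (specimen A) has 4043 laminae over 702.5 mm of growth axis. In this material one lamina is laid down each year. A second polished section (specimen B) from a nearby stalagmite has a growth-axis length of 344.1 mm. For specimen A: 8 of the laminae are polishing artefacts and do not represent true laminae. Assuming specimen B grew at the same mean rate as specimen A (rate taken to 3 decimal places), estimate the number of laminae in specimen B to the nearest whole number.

1978 laminae

Specimen A: correcting the raw count gives 4043 − 8 = 4035 true laminae.
A: Mean rate = 702.5 mm / 4035 years ≈ 0.174 mm per year.
For B, 344.1 / 0.174 = 1977.59 years ≈ 1978 laminae.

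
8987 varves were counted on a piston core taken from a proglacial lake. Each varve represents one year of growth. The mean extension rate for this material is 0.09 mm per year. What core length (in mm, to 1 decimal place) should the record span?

808.8 mm

8987 years of growth are recorded.
Length ≈ 0.09 × 8987 = 808.8 mm.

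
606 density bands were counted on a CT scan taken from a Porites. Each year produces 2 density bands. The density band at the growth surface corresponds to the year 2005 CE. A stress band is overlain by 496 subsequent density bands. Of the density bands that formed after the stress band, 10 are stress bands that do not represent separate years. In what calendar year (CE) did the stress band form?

496 density bands post-date the stress band.
496 − 10 false = 486 true density bands after the stress band.
486 density bands at 2 per year is 486 / 2 = 243 years.
2005 − 243 = 1762 CE.

1762 CE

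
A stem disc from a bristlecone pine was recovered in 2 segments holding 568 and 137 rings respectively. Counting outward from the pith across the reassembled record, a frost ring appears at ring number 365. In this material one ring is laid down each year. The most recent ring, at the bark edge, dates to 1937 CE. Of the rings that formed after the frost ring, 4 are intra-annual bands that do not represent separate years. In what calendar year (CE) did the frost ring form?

1601 CE

Total rings = 568 + 137 = 705.
Between ring 365 and the bark edge there are 705 − 365 = 340 rings.
340 − 4 false = 336 true rings after the frost ring.
1937 − 336 = 1601 CE.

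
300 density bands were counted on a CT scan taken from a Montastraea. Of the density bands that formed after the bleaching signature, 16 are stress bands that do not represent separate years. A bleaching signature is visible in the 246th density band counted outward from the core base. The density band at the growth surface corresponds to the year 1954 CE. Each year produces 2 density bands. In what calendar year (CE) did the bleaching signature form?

300 − 246 = 54 density bands lie beyond the bleaching signature toward the growth surface.
Excluding 16 false density bands: 54 − 16 = 38.
With 2 density bands per year, 38 / 2 = 19 years.
Counting back 19 years from 1954 CE places the bleaching signature in 1954 − 19 = 1935 CE.

1935 CE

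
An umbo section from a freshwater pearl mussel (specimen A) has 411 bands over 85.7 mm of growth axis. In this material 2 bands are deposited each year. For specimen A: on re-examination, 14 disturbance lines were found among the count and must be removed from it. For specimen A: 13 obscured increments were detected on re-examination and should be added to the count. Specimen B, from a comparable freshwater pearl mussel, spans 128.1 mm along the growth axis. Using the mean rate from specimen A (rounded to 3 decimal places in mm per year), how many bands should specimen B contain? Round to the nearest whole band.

Specimen A: true band count = 411 − 14 + 13 = 410.
Specimen A: 410 bands at 2 per year is 410 / 2 = 205 years.
A: Mean rate = 85.7 mm / 205 years ≈ 0.418 mm/yr.
Specimen B: 128.1 mm / 0.418 mm per year = 306.46 years; at 2 bands per year that is 306.46 × 2 ≈ 613 bands.

613 bands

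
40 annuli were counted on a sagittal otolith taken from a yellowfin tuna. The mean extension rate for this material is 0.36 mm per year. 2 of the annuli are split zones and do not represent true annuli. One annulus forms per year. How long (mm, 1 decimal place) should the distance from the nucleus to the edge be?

13.7 mm

Adjusted count: 40 − 2 = 38 annuli.
Predicted length = 0.36 mm/year × 38 years = 13.7 mm.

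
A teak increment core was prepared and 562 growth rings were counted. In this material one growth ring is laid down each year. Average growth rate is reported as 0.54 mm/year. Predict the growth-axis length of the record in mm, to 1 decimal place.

The record spans 562 years at 0.54 mm per year.
Length ≈ 0.54 × 562 = 303.5 mm.

303.5 mm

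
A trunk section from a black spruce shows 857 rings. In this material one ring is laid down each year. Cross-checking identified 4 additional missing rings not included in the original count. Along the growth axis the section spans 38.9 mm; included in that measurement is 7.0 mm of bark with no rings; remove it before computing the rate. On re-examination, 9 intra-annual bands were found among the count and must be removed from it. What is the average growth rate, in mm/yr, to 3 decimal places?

0.037 mm/yr

True ring count = 857 − 9 + 4 = 852.
Net length = 38.9 − 7.0 = 31.9 mm.
Mean rate = 31.9 mm / 852 years ≈ 0.037 mm/yr.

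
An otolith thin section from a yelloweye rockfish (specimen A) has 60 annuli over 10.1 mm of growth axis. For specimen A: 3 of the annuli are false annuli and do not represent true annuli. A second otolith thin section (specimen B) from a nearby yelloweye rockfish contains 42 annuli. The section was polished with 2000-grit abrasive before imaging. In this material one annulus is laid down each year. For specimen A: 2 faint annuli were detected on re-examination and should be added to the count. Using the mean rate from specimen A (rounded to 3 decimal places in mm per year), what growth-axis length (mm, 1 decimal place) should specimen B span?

7.2 mm

Specimen A: adjusted count: 60 − 3 + 2 = 59 annuli.
A: 10.1 mm over 59 years gives 10.1 / 59 ≈ 0.171 mm per year.
For B, 0.171 mm/year × 42 years = 7.2 mm.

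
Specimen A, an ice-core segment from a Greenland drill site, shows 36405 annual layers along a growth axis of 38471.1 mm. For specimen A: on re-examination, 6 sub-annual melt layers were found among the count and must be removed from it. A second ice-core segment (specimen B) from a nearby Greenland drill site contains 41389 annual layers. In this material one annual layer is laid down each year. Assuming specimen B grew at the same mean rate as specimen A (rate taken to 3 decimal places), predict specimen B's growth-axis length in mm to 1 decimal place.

Specimen A: correcting the raw count gives 36405 − 6 = 36399 true annual layers.
A: Extension rate ≈ 38471.1 / 36399 = 1.057 mm per year.
Length of B = 1.057 × 41389 = 43748.2 mm.

43748.2 mm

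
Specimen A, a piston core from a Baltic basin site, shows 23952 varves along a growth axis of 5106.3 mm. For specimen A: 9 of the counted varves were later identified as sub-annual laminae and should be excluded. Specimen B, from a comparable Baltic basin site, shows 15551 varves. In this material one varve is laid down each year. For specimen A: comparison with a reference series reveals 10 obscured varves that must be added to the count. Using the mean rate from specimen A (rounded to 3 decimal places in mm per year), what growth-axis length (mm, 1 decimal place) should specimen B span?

Specimen A: true varve count = 23952 − 9 + 10 = 23953.
A: Mean rate = 5106.3 mm / 23953 years ≈ 0.213 mm/yr.
Length of B = 0.213 × 15551 = 3312.4 mm.

3312.4 mm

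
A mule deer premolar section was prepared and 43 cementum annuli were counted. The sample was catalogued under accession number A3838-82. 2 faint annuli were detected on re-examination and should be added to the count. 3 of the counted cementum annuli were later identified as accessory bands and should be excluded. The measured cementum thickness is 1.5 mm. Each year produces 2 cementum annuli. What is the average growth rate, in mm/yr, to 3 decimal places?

0.071 mm/yr

After corrections the count is 43 − 3 + 2 = 42 cementum annuli.
42 cementum annuli at 2 per year is 42 / 2 = 21 years.
Extension rate ≈ 1.5 / 21 = 0.071 mm/yr.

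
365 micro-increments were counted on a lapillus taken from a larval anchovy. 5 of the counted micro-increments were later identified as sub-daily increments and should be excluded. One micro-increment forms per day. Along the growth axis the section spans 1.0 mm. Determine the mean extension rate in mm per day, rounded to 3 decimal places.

Correcting the raw count gives 365 − 5 = 360 true micro-increments.
1.0 mm over 360 days gives 1.0 / 360 ≈ 0.003 mm per day.

0.003 mm per day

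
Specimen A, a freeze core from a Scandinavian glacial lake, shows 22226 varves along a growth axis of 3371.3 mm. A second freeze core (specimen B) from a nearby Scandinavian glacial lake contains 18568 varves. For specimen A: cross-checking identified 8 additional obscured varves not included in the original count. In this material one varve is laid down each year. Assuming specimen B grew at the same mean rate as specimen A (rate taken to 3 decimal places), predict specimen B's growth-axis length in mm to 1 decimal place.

Specimen A: correcting the raw count gives 22226 + 8 = 22234 true varves.
A: Extension rate ≈ 3371.3 / 22234 = 0.152 mm per year.
B's length ≈ 0.152 × 18568 = 2822.3 mm.

2822.3 mm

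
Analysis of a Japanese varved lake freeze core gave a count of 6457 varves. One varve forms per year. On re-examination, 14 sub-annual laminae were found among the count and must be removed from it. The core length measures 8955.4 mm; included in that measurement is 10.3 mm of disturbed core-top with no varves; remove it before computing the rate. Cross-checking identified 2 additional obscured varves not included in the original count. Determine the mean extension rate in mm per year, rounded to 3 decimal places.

1.388 mm per year

Correcting the raw count gives 6457 − 14 + 2 = 6445 true varves.
Removing the 10.3 mm offcut leaves 8955.4 − 10.3 = 8945.1 mm.
Mean rate = 8945.1 mm / 6445 years ≈ 1.388 mm per year.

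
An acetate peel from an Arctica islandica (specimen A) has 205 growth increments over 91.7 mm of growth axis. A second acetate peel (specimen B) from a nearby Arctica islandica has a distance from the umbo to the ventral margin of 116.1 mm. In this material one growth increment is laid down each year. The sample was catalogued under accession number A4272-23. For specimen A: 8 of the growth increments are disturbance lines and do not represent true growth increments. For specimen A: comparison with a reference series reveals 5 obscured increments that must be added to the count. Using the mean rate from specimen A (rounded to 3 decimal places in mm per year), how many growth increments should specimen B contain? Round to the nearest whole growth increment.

Specimen A: adjusted count: 205 − 8 + 5 = 202 growth increments.
A: 91.7 mm over 202 years gives 91.7 / 202 ≈ 0.454 mm per year.
For B, 116.1 / 0.454 = 255.73 years ≈ 256 growth increments.

256 growth increments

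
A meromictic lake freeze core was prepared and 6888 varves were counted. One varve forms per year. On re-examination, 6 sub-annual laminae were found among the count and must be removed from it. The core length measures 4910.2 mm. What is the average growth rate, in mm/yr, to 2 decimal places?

True varve count = 6888 − 6 = 6882.
Extension rate ≈ 4910.2 / 6882 = 0.71 mm/yr.

0.71 mm/yr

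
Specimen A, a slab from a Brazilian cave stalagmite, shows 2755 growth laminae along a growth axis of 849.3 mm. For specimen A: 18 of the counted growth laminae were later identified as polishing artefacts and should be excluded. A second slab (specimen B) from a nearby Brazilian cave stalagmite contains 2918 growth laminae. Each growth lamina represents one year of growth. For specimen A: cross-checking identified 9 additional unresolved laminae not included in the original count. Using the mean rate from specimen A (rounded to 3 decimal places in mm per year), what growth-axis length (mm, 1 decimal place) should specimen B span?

Specimen A: after corrections the count is 2755 − 18 + 9 = 2746 growth laminae.
A: Extension rate ≈ 849.3 / 2746 = 0.309 mm/yr.
B's length ≈ 0.309 × 2918 = 901.7 mm.

901.7 mm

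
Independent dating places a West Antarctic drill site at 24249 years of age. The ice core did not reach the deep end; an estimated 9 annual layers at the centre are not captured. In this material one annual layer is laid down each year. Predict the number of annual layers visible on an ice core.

24240 annual layers

Expected annual layers over 24249 years: 24249.
Less the 9 uncaptured annual layers: 24249 − 9 = 24240.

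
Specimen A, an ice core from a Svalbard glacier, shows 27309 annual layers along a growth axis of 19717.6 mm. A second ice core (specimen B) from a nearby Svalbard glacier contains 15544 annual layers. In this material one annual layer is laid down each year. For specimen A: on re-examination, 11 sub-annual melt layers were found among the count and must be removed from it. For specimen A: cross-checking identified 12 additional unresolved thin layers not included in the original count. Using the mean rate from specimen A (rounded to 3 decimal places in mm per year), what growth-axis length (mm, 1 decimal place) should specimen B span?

Specimen A: correcting the raw count gives 27309 − 11 + 12 = 27310 true annual layers.
A: Mean rate = 19717.6 mm / 27310 years ≈ 0.722 mm/yr.
For B, 0.722 mm/year × 15544 years = 11222.8 mm.

11222.8 mm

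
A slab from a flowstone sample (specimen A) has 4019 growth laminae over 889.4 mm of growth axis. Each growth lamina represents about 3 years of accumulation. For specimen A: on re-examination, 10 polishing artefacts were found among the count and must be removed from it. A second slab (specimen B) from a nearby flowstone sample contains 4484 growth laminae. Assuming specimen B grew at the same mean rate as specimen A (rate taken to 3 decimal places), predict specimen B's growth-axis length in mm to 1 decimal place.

Specimen A: after corrections the count is 4019 − 10 = 4009 growth laminae.
Specimen A: at 3 years per growth lamina, 4009 × 3 = 12027 years.
A: Mean rate = 889.4 mm / 12027 years ≈ 0.074 mm/year.
Specimen B: 4484 growth laminae at 3 years each span 4484 × 3 = 13452 years. For B, 0.074 mm/year × 13452 years = 995.4 mm.

995.4 mm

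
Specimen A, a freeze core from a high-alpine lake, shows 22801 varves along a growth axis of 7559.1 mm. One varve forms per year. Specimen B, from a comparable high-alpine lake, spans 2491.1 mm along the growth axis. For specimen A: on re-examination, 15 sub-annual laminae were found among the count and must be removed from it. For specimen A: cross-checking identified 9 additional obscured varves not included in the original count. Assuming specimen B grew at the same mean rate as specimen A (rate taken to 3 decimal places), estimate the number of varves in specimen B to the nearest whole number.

Specimen A: correcting the raw count gives 22801 − 15 + 9 = 22795 true varves.
A: Extension rate ≈ 7559.1 / 22795 = 0.332 mm/yr.
B spans 2491.1 / 0.332 = 7503.31 years ≈ 7503 varves.

7503 varves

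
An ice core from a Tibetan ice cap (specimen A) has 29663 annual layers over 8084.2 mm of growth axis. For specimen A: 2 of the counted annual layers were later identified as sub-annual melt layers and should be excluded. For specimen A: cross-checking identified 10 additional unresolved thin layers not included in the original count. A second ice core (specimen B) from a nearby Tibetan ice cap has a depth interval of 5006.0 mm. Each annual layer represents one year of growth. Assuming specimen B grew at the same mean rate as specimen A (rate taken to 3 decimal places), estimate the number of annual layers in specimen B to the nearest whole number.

18404 annual layers

Specimen A: after corrections the count is 29663 − 2 + 10 = 29671 annual layers.
A: Extension rate ≈ 8084.2 / 29671 = 0.272 mm per year.
For B, 5006.0 / 0.272 = 18404.41 years ≈ 18404 annual layers.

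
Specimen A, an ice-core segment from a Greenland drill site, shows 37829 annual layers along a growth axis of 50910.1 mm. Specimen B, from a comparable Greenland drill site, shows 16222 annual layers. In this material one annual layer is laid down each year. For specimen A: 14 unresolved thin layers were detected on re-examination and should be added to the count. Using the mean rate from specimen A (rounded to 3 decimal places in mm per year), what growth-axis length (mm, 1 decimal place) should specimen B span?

21818.6 mm

Specimen A: after corrections the count is 37829 + 14 = 37843 annual layers.
A: Extension rate ≈ 50910.1 / 37843 = 1.345 mm per year.
B's length ≈ 1.345 × 16222 = 21818.6 mm.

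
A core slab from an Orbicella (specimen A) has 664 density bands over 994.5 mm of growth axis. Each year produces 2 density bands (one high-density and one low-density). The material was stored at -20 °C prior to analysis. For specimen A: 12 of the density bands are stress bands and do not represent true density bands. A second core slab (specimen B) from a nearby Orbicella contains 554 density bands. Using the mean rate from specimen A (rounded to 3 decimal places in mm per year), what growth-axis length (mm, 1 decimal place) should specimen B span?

845.1 mm

Specimen A: true density band count = 664 − 12 = 652.
Specimen A: 652 density bands at 2 per year is 652 / 2 = 326 years.
A: Extension rate ≈ 994.5 / 326 = 3.051 mm/yr.
Specimen B: 554 density bands at 2 per year is 554 / 2 = 277 years. For B, 3.051 mm/year × 277 years = 845.1 mm.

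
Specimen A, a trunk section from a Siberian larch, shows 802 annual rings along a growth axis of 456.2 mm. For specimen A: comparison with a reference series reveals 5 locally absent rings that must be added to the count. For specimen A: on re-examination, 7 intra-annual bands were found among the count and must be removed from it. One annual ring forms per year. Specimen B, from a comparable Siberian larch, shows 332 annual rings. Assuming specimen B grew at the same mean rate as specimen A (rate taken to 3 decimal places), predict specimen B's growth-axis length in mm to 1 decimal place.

Specimen A: adjusted count: 802 − 7 + 5 = 800 annual rings.
A: Mean rate = 456.2 mm / 800 years ≈ 0.570 mm per year.
For B, 0.570 mm/year × 332 years = 189.2 mm.

189.2 mm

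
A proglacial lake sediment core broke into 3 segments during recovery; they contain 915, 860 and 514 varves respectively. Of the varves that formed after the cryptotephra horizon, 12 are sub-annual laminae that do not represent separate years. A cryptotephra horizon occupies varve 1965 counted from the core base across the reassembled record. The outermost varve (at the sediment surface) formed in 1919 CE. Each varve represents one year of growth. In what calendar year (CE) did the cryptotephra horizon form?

Total varves = 915 + 860 + 514 = 2289.
Between varve 1965 and the sediment surface there are 2289 − 1965 = 324 varves.
Excluding 12 false varves: 324 − 12 = 312.
1919 − 312 = 1607 CE.

1607 CE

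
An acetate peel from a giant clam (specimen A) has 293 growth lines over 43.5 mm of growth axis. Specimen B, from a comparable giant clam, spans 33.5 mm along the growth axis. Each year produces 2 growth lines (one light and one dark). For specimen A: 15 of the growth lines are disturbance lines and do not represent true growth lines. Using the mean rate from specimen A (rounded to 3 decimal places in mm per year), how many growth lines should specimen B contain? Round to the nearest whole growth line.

Specimen A: after corrections the count is 293 − 15 = 278 growth lines.
Specimen A: with 2 growth lines per year, 278 / 2 = 139 years.
A: Extension rate ≈ 43.5 / 139 = 0.313 mm per year.
For B, 33.5 / 0.313 = 107.03 years; at 2 growth lines per year that is 107.03 × 2 ≈ 214 growth lines.

214 growth lines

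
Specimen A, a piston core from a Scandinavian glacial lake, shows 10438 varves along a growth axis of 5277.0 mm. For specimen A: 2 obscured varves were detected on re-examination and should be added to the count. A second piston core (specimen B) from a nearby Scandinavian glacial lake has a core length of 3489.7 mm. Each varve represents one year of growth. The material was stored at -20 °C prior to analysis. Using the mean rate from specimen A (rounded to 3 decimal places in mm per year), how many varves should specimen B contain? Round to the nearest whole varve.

6910 varves

Specimen A: true varve count = 10438 + 2 = 10440.
A: Extension rate ≈ 5277.0 / 10440 = 0.505 mm/yr.
B spans 3489.7 / 0.505 = 6910.30 years ≈ 6910 varves.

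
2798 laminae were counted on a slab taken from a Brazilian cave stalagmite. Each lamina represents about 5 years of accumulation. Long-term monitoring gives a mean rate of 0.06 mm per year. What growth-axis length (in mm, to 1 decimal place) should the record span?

839.4 mm

At 5 years per lamina, 2798 × 5 = 13990 years.
Length ≈ 0.06 × 13990 = 839.4 mm.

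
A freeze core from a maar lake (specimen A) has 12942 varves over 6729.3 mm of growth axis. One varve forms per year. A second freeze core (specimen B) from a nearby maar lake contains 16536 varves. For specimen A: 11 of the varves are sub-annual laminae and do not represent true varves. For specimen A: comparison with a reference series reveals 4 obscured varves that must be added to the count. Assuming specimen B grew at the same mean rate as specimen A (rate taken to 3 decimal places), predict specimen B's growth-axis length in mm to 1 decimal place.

Specimen A: adjusted count: 12942 − 11 + 4 = 12935 varves.
A: Extension rate ≈ 6729.3 / 12935 = 0.520 mm/yr.
B's length ≈ 0.520 × 16536 = 8598.7 mm.

8598.7 mm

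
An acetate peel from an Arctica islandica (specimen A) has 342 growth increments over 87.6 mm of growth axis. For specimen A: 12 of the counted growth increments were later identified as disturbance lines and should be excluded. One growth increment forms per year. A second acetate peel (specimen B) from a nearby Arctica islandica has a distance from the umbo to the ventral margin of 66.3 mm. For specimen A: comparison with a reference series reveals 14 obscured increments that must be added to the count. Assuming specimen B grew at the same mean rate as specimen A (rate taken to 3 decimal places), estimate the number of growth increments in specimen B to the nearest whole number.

Specimen A: adjusted count: 342 − 12 + 14 = 344 growth increments.
A: Extension rate ≈ 87.6 / 344 = 0.255 mm per year.
Specimen B: 66.3 mm / 0.255 mm per year = 260.00 years ≈ 260 growth increments.

260 growth increments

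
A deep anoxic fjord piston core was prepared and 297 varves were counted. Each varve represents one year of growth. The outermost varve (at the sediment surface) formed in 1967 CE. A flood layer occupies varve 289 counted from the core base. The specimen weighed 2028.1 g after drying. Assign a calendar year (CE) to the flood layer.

Between varve 289 and the sediment surface there are 297 − 289 = 8 varves.
The varve at the sediment surface is 1967 CE, so the flood layer dates to 1967 − 8 = 1959 CE.

1959 CE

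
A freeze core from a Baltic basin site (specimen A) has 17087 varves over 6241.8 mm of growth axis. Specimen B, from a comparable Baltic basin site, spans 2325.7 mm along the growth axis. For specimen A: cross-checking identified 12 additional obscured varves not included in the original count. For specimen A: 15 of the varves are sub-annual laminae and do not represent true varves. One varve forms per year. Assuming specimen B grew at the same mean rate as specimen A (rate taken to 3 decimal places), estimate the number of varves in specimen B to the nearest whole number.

Specimen A: after corrections the count is 17087 − 15 + 12 = 17084 varves.
A: 6241.8 mm over 17084 years gives 6241.8 / 17084 ≈ 0.365 mm/yr.
B spans 2325.7 / 0.365 = 6371.78 years ≈ 6372 varves.

6372 varves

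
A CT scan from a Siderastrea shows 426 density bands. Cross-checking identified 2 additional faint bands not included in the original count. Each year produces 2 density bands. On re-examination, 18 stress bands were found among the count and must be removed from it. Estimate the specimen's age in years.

205 years

After corrections the count is 426 − 18 + 2 = 410 density bands.
Dividing by 2 density bands per year: 410 / 2 = 205 years.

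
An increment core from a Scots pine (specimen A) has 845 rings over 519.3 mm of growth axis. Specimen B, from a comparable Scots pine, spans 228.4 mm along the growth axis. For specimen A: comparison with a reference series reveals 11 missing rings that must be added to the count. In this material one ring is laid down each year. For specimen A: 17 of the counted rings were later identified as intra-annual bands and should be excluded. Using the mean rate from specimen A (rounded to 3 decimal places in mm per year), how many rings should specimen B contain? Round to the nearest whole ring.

369 rings

Specimen A: correcting the raw count gives 845 − 17 + 11 = 839 true rings.
A: Mean rate = 519.3 mm / 839 years ≈ 0.619 mm per year.
Specimen B: 228.4 mm / 0.619 mm per year = 368.98 years ≈ 369 rings.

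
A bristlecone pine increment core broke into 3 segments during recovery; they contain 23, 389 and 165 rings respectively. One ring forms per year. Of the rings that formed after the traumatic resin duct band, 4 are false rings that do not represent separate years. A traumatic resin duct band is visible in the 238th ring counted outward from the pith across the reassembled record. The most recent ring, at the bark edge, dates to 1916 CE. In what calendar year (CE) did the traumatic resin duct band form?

Total rings = 23 + 389 + 165 = 577.
Between ring 238 and the bark edge there are 577 − 238 = 339 rings.
Excluding 4 false rings: 339 − 4 = 335.
Counting back 335 years from 1916 CE places the traumatic resin duct band in 1916 − 335 = 1581 CE.

1581 CE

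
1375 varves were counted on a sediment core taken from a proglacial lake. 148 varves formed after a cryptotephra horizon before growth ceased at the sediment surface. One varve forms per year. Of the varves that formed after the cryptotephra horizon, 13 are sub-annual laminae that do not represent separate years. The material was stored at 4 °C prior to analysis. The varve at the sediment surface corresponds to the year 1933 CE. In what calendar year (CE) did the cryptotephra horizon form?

1798 CE

148 varves formed after the cryptotephra horizon.
148 − 13 false = 135 true varves after the cryptotephra horizon.
1933 − 135 = 1798 CE.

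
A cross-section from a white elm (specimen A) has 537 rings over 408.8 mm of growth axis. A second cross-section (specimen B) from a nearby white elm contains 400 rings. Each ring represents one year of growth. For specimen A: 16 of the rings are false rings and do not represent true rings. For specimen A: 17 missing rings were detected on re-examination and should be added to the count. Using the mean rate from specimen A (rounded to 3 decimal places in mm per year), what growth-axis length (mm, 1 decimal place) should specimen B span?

304.0 mm

Specimen A: correcting the raw count gives 537 − 16 + 17 = 538 true rings.
A: Mean rate = 408.8 mm / 538 years ≈ 0.760 mm/year.
B's length ≈ 0.760 × 400 = 304.0 mm.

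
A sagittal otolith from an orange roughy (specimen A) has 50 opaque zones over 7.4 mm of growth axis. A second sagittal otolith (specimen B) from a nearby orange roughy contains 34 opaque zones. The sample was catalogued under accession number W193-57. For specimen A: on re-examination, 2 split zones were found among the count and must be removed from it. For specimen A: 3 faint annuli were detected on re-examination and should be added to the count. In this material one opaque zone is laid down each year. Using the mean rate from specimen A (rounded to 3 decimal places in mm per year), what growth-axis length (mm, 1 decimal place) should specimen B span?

4.9 mm

Specimen A: correcting the raw count gives 50 − 2 + 3 = 51 true opaque zones.
A: Mean rate = 7.4 mm / 51 years ≈ 0.145 mm/yr.
Length of B = 0.145 × 34 = 4.9 mm.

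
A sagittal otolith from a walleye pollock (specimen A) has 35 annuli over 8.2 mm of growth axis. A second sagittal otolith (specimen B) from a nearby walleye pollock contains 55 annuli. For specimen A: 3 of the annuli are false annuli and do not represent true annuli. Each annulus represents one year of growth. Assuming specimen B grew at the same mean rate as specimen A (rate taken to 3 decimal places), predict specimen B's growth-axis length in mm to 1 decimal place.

Specimen A: adjusted count: 35 − 3 = 32 annuli.
A: Extension rate ≈ 8.2 / 32 = 0.256 mm/yr.
For B, 0.256 mm/year × 55 years = 14.1 mm.

14.1 mm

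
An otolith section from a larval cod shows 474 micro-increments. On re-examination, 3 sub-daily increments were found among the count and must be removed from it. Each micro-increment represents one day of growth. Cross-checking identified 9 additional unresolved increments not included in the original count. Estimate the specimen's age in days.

Adjusted count: 474 − 3 + 9 = 480 micro-increments.
One micro-increment per day makes the duration 480 days.

480 days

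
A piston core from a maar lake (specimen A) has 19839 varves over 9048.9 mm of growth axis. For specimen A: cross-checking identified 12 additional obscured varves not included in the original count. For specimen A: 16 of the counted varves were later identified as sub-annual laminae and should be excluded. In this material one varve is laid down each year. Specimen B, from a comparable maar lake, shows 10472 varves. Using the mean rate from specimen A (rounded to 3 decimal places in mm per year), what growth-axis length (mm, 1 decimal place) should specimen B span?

4775.2 mm

Specimen A: adjusted count: 19839 − 16 + 12 = 19835 varves.
A: Mean rate = 9048.9 mm / 19835 years ≈ 0.456 mm per year.
For B, 0.456 mm/year × 10472 years = 4775.2 mm.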